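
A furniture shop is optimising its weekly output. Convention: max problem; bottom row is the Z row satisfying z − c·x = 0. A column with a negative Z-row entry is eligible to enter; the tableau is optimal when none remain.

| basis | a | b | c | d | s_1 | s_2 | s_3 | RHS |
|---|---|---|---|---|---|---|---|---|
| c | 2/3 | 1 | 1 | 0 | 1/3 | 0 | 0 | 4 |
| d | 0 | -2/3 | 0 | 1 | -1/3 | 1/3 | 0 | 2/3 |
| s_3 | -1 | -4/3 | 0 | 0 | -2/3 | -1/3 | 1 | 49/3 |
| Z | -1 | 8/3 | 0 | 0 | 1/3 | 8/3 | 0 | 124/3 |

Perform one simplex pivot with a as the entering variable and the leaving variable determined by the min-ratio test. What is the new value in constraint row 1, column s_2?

Ratio test on column a — row 1: 4/(2/3) = 6; row 2: entry 0 ≤ 0; row 3: entry -1 ≤ 0. Minimum is 6 at row 1 (c leaves); pivot element 2/3.
Divide row 1 by 2/3; eliminate column a from the other rows.
In the new row 1, the s_2 entry is the old entry divided by the pivot: 0/(2/3) = 0.

0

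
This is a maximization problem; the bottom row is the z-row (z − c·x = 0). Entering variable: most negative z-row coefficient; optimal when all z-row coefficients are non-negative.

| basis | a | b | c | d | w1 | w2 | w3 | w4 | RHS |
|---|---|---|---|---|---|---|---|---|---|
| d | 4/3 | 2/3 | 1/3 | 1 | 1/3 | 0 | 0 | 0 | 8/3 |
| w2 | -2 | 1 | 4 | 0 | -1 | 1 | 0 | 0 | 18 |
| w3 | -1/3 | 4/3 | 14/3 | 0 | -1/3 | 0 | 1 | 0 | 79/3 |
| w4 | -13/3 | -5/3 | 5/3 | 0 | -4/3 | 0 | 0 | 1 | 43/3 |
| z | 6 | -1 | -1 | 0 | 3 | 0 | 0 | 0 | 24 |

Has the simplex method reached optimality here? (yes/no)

no

The z-row has a negative entry -1 in column b, so it is not optimal.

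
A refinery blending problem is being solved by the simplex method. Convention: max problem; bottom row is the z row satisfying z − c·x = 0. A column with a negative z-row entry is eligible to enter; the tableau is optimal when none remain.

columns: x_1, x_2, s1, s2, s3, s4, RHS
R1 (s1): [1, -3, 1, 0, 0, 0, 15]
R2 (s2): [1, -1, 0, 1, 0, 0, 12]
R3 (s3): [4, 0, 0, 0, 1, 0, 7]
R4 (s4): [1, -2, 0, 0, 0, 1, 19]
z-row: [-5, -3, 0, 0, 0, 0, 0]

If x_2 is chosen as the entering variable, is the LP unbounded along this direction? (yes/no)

yes

Every constraint-row entry in column x_2 is ≤ 0, so increasing x_2 is unbounded.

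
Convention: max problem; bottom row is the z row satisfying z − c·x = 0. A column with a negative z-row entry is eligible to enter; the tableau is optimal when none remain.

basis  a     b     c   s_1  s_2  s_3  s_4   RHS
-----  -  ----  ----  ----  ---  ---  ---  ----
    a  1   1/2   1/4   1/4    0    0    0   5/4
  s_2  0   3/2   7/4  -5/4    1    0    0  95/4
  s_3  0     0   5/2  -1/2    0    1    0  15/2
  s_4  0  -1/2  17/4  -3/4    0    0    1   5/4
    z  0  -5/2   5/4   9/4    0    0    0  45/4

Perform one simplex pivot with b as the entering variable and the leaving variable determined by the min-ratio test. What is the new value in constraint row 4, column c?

9/2

Ratio test on column b — row 1: (5/4)/(1/2) = 5/2; row 2: (95/4)/(3/2) = 95/6; row 3: entry 0 ≤ 0; row 4: entry -1/2 ≤ 0. Minimum is 5/2 at row 1 (a leaves); pivot element 1/2.
Divide row 1 by 1/2; eliminate column b from the other rows.
Row 4 update in column c: 17/4 − (-1/2)·(1/2) = 9/2.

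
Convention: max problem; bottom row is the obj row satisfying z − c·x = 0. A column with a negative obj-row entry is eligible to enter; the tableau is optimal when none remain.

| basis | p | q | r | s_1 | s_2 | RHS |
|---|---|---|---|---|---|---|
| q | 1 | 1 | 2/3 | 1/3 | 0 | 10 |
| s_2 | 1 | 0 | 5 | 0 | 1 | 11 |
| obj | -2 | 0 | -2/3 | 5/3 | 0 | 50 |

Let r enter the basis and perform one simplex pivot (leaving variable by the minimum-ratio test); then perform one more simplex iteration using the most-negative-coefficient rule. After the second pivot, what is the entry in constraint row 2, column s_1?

Ratio test on column r — row 1: 10/(2/3) = 15; row 2: 11/5 = 11/5. Minimum is 11/5 at row 2 (s_2 leaves); pivot element 5.
Divide row 2 by 5; eliminate column r from the other rows.
Second iteration: most negative obj-row entry is -28/15 in column p, so p enters.
Ratio test on column p — row 1: (128/15)/(13/15) = 128/13; row 2: (11/5)/(1/5) = 11. Minimum is 128/13 at row 1 (q leaves); pivot element 13/15.
Divide row 1 by 13/15; eliminate column p from the other rows.
After both pivots, the entry at constraint row 2, column s_1 is -1/13.

-1/13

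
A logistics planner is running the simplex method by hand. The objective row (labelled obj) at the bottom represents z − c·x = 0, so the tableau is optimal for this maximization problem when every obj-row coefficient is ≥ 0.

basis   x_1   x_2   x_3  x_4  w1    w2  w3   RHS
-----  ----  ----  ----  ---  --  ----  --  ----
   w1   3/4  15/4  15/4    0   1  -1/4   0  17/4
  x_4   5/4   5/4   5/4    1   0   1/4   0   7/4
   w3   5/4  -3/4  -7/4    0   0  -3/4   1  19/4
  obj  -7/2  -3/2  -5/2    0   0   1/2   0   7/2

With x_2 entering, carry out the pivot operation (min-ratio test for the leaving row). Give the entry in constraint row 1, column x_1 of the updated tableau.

1/5

Ratio test on column x_2 — row 1: (17/4)/(15/4) = 17/15; row 2: (7/4)/(5/4) = 7/5; row 3: entry -3/4 ≤ 0. Minimum is 17/15 at row 1 (w1 leaves); pivot element 15/4.
Divide row 1 by 15/4; eliminate column x_2 from the other rows.
In the new row 1, the x_1 entry is the old entry divided by the pivot: (3/4)/(15/4) = 1/5.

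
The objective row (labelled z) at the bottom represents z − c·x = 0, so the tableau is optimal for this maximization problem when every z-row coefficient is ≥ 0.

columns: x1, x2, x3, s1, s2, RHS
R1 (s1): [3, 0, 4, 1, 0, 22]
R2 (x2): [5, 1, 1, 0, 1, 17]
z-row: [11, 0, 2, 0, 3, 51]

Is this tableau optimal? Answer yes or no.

yes

Every z-row coefficient is ≥ 0, so the tableau is optimal.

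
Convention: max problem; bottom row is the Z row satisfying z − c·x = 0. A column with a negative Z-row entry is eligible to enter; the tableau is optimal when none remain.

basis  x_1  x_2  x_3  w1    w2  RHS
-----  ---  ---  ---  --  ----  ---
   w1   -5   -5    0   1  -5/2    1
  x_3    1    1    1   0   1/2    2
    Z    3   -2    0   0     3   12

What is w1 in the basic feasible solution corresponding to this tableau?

w1 is basic (row 1); its value is the RHS of that row, 1.

1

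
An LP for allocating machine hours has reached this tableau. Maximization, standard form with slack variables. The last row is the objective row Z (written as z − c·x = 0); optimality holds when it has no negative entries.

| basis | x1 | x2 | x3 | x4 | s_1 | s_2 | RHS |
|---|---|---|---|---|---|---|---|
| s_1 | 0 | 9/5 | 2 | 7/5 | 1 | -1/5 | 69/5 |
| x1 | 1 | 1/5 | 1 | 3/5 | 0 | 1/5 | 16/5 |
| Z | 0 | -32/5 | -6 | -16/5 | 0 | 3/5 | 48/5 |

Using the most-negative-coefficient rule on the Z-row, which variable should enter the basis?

x2

Negative Z-row entries: x2: -32/5, x3: -6, x4: -16/5.
The most negative is -32/5 in column x2, so x2 enters.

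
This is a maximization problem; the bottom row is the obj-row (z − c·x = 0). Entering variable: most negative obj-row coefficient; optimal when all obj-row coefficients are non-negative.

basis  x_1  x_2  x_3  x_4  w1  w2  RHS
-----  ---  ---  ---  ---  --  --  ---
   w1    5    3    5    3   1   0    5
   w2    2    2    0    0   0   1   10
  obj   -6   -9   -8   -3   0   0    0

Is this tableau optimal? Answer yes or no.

no

The obj-row has a negative entry -9 in column x_2, so it is not optimal.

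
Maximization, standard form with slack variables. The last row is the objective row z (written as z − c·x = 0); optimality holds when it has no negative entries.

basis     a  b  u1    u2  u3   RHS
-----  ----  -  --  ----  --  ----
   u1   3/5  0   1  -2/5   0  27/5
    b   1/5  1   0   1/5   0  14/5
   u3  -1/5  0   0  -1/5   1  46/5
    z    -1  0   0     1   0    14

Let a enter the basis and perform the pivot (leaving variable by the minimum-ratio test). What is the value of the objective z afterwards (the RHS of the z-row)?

Ratio test on column a — row 1: (27/5)/(3/5) = 9; row 2: (14/5)/(1/5) = 14; row 3: entry -1/5 ≤ 0. Minimum is 9 at row 1 (u1 leaves); pivot element 3/5.
Pivot on row 1; the z-row RHS becomes 14 − (-1)·9 = 23.

23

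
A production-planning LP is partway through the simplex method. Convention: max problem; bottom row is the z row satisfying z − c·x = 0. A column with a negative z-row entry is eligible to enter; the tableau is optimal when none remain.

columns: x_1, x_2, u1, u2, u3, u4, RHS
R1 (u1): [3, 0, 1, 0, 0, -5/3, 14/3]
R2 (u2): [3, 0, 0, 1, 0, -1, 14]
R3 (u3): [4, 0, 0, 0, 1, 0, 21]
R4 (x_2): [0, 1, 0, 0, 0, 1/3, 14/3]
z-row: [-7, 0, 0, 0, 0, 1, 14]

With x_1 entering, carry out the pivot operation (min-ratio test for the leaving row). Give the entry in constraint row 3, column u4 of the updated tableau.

Ratio test on column x_1 — row 1: (14/3)/3 = 14/9; row 2: 14/3 = 14/3; row 3: 21/4 = 21/4; row 4: entry 0 ≤ 0. Minimum is 14/9 at row 1 (u1 leaves); pivot element 3.
Divide row 1 by 3; eliminate column x_1 from the other rows.
Row 3 update in column u4: 0 − 4·(-5/9) = 20/9.

20/9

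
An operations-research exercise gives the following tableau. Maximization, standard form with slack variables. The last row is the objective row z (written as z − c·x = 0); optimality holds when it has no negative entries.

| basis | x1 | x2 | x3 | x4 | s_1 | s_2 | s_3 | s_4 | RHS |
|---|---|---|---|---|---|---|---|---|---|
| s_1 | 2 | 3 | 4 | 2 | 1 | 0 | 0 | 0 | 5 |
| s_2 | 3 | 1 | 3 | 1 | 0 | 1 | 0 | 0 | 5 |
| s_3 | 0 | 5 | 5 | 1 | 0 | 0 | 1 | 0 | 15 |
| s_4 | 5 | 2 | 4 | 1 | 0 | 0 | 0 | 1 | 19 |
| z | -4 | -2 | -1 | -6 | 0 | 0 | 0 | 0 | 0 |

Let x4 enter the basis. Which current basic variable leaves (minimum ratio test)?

Column x4 entries and ratios — s_1: 5/2 = 5/2; s_2: 5/1 = 5; s_3: 15/1 = 15; s_4: 19/1 = 19.
Smallest ratio is 5/2 in the row of s_1, so s_1 leaves.

s_1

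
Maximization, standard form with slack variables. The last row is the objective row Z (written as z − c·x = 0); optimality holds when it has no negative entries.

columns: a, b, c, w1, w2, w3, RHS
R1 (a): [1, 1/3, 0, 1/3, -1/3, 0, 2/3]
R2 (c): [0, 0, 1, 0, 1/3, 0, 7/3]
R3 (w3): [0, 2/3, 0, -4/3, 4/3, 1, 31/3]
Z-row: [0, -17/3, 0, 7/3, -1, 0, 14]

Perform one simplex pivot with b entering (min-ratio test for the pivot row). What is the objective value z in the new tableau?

76/3

Ratio test on column b — row 1: (2/3)/(1/3) = 2; row 2: entry 0 ≤ 0; row 3: (31/3)/(2/3) = 31/2. Minimum is 2 at row 1 (a leaves); pivot element 1/3.
Pivot on row 1; the Z-row RHS becomes 14 − (-17/3)·2 = 76/3.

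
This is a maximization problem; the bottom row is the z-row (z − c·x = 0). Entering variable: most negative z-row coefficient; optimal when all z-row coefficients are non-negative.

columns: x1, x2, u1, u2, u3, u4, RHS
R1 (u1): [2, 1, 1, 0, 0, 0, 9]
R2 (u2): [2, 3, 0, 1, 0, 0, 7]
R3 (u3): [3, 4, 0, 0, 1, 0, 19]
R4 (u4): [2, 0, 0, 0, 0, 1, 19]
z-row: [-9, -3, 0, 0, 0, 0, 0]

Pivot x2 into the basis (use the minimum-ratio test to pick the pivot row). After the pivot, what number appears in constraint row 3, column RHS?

Ratio test on column x2 — row 1: 9/1 = 9; row 2: 7/3 = 7/3; row 3: 19/4 = 19/4; row 4: entry 0 ≤ 0. Minimum is 7/3 at row 2 (u2 leaves); pivot element 3.
Divide row 2 by 3; eliminate column x2 from the other rows.
Row 3 update in column RHS: 19 − 4·(7/3) = 29/3.

29/3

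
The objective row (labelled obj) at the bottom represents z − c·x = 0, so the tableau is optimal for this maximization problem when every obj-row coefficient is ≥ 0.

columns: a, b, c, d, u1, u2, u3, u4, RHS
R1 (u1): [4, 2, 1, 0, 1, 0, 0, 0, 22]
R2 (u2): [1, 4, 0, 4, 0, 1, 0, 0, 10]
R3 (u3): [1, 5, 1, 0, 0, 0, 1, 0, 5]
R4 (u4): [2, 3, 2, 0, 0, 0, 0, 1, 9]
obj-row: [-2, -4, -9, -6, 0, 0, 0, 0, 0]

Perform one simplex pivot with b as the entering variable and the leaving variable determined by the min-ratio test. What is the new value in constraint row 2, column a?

Ratio test on column b — row 1: 22/2 = 11; row 2: 10/4 = 5/2; row 3: 5/5 = 1; row 4: 9/3 = 3. Minimum is 1 at row 3 (u3 leaves); pivot element 5.
Divide row 3 by 5; eliminate column b from the other rows.
Row 2 update in column a: 1 − 4·(1/5) = 1/5.

1/5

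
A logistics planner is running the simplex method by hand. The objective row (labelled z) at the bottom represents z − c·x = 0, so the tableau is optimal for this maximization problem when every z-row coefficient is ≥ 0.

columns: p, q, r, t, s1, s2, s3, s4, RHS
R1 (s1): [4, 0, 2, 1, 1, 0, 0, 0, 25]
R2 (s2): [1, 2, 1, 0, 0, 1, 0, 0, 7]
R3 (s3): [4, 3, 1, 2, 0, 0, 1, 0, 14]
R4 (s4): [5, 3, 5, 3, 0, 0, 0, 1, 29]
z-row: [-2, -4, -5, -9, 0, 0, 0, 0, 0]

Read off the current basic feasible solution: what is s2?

7

s2 is basic (row 2); its value is the RHS of that row, 7.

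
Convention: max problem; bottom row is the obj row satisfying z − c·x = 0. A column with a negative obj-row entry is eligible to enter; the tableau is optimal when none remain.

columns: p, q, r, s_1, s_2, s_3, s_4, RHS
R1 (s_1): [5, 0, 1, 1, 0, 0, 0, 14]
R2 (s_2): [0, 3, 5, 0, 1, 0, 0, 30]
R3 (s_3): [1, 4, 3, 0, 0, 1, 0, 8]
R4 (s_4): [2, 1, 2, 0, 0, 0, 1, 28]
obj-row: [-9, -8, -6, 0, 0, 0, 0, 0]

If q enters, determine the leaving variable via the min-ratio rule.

s_3

Column q entries and ratios — s_1: 0 ≤ 0, skip; s_2: 30/3 = 10; s_3: 8/4 = 2; s_4: 28/1 = 28.
Smallest ratio is 2 in the row of s_3, so s_3 leaves.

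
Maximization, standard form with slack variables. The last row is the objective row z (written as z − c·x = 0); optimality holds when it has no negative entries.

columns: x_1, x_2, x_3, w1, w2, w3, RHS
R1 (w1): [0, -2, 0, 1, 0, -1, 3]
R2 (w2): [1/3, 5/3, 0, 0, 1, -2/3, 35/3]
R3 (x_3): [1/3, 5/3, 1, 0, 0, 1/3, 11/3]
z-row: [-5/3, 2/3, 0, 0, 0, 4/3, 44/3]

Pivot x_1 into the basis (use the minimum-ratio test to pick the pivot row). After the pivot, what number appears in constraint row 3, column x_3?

Ratio test on column x_1 — row 1: entry 0 ≤ 0; row 2: (35/3)/(1/3) = 35; row 3: (11/3)/(1/3) = 11. Minimum is 11 at row 3 (x_3 leaves); pivot element 1/3.
Divide row 3 by 1/3; eliminate column x_1 from the other rows.
In the new row 3, the x_3 entry is the old entry divided by the pivot: 1/(1/3) = 3.

3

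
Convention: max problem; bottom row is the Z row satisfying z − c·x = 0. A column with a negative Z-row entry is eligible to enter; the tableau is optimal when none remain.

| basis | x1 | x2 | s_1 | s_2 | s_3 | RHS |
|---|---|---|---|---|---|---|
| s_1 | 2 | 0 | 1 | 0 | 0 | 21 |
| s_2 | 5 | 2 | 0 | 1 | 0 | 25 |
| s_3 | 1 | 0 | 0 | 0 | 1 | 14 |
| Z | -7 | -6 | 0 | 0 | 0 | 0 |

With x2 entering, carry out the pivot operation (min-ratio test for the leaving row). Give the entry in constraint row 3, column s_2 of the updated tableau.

0

Ratio test on column x2 — row 1: entry 0 ≤ 0; row 2: 25/2 = 25/2; row 3: entry 0 ≤ 0. Minimum is 25/2 at row 2 (s_2 leaves); pivot element 2.
Divide row 2 by 2; eliminate column x2 from the other rows.
Row 3 update in column s_2: 0 − 0·(1/2) = 0.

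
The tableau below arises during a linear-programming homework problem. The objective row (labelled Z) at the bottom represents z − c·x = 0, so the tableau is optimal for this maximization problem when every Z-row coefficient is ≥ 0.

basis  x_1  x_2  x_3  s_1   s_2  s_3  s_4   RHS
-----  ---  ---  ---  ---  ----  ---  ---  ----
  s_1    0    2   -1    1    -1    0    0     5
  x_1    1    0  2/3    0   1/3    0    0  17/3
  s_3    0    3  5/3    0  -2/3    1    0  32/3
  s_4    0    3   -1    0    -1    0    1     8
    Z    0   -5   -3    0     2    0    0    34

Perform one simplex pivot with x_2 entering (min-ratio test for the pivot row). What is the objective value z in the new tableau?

Ratio test on column x_2 — row 1: 5/2 = 5/2; row 2: entry 0 ≤ 0; row 3: (32/3)/3 = 32/9; row 4: 8/3 = 8/3. Minimum is 5/2 at row 1 (s_1 leaves); pivot element 2.
Pivot on row 1; the Z-row RHS becomes 34 − (-5)·(5/2) = 93/2.

93/2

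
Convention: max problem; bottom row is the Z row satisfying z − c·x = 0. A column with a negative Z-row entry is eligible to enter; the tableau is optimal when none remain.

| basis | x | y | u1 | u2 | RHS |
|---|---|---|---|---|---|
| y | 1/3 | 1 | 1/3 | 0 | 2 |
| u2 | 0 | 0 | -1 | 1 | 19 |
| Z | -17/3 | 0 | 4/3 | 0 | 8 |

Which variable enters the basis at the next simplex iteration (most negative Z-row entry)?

Negative Z-row entries: x: -17/3.
The most negative is -17/3 in column x, so x enters.

x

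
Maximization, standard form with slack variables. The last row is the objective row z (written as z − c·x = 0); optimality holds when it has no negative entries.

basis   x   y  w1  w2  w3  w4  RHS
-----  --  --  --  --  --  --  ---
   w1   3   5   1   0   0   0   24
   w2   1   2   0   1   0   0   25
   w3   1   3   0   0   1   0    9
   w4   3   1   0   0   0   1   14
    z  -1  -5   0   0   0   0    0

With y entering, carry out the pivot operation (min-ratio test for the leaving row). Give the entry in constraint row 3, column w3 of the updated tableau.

Ratio test on column y — row 1: 24/5 = 24/5; row 2: 25/2 = 25/2; row 3: 9/3 = 3; row 4: 14/1 = 14. Minimum is 3 at row 3 (w3 leaves); pivot element 3.
Divide row 3 by 3; eliminate column y from the other rows.
In the new row 3, the w3 entry is the old entry divided by the pivot: 1/3 = 1/3.

1/3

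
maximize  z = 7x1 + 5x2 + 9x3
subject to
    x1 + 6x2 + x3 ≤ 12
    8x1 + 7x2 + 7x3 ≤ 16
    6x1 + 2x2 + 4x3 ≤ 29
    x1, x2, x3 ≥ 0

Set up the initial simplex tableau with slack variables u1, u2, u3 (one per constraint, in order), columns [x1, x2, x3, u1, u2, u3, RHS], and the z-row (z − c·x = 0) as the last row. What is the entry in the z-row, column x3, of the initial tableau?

The z-row carries the negated objective coefficients: the x3 entry is -9.

-9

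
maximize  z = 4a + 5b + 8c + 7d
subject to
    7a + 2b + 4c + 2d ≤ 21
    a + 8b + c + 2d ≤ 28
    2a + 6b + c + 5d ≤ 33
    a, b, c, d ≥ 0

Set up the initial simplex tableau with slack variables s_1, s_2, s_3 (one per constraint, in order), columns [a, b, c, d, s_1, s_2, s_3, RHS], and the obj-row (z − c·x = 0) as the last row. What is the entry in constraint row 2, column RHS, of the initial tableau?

28

The RHS of constraint 2 is b_2 = 28.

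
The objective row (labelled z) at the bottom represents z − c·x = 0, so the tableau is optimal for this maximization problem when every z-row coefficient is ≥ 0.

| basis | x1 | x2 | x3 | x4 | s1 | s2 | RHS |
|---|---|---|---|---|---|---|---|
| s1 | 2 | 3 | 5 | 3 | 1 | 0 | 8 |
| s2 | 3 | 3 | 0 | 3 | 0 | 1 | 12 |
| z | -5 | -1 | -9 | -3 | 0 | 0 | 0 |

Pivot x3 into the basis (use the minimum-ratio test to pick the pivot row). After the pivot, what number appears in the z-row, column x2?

Ratio test on column x3 — row 1: 8/5 = 8/5; row 2: entry 0 ≤ 0. Minimum is 8/5 at row 1 (s1 leaves); pivot element 5.
Divide row 1 by 5; eliminate column x3 from the other rows.
z-row update in column x2: -1 − (-9)·(3/5) = 22/5.

22/5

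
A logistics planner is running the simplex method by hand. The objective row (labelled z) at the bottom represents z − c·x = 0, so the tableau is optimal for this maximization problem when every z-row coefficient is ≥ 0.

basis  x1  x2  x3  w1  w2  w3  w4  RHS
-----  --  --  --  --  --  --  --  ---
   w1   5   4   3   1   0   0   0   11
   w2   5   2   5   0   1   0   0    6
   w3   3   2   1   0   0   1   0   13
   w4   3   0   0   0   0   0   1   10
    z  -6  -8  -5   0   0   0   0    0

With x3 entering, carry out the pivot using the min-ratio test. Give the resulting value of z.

6

Ratio test on column x3 — row 1: 11/3 = 11/3; row 2: 6/5 = 6/5; row 3: 13/1 = 13; row 4: entry 0 ≤ 0. Minimum is 6/5 at row 2 (w2 leaves); pivot element 5.
Pivot on row 2; the z-row RHS becomes 0 − (-5)·(6/5) = 6.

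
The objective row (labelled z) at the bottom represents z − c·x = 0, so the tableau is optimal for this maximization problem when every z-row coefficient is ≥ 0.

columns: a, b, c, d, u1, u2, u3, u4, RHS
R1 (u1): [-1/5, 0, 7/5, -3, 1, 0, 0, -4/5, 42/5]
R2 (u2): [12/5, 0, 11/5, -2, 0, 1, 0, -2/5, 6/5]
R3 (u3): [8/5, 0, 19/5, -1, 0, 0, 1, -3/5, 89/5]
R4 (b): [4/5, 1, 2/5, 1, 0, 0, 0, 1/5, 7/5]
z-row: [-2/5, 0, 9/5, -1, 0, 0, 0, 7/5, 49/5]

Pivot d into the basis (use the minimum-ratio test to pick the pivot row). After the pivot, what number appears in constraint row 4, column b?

Ratio test on column d — row 1: entry -3 ≤ 0; row 2: entry -2 ≤ 0; row 3: entry -1 ≤ 0; row 4: (7/5)/1 = 7/5. Minimum is 7/5 at row 4 (b leaves); pivot element 1.
Divide row 4 by 1; eliminate column d from the other rows.
In the new row 4, the b entry is the old entry divided by the pivot: 1/1 = 1.

1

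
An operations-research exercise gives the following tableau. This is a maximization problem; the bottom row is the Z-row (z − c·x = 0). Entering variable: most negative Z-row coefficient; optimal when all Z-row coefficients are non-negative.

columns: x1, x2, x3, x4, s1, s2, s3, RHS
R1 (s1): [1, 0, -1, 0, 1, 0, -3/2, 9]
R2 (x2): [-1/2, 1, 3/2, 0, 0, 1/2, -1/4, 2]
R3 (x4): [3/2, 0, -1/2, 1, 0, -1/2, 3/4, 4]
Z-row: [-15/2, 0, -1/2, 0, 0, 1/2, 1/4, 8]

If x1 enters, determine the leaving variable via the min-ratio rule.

x4

Column x1 entries and ratios — s1: 9/1 = 9; x2: -1/2 ≤ 0, skip; x4: 4/(3/2) = 8/3.
Smallest ratio is 8/3 in the row of x4, so x4 leaves.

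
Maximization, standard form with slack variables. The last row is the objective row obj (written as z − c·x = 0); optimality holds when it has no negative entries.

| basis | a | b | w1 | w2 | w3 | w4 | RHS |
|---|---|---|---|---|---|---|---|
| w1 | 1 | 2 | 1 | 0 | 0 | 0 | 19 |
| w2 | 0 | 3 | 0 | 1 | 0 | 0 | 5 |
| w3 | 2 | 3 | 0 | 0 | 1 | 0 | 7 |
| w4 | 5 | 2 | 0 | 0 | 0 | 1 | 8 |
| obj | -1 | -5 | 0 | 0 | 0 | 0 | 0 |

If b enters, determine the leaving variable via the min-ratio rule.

Column b entries and ratios — w1: 19/2 = 19/2; w2: 5/3 = 5/3; w3: 7/3 = 7/3; w4: 8/2 = 4.
Smallest ratio is 5/3 in the row of w2, so w2 leaves.

w2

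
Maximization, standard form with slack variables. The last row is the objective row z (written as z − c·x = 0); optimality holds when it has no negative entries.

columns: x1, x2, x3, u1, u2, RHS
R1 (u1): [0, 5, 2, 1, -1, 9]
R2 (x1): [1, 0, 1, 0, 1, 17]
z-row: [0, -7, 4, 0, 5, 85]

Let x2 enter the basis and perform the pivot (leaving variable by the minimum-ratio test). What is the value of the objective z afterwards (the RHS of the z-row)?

488/5

Ratio test on column x2 — row 1: 9/5 = 9/5; row 2: entry 0 ≤ 0. Minimum is 9/5 at row 1 (u1 leaves); pivot element 5.
Pivot on row 1; the z-row RHS becomes 85 − (-7)·(9/5) = 488/5.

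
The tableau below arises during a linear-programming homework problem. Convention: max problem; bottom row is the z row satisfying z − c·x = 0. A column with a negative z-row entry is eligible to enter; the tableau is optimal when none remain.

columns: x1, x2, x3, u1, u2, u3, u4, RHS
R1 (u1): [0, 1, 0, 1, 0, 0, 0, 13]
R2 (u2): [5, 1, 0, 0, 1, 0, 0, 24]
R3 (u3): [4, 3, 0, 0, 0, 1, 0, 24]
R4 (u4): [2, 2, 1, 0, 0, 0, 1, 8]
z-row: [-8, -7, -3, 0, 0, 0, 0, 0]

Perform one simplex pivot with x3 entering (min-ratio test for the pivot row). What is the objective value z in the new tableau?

Ratio test on column x3 — row 1: entry 0 ≤ 0; row 2: entry 0 ≤ 0; row 3: entry 0 ≤ 0; row 4: 8/1 = 8. Minimum is 8 at row 4 (u4 leaves); pivot element 1.
Pivot on row 4; the z-row RHS becomes 0 − (-3)·8 = 24.

24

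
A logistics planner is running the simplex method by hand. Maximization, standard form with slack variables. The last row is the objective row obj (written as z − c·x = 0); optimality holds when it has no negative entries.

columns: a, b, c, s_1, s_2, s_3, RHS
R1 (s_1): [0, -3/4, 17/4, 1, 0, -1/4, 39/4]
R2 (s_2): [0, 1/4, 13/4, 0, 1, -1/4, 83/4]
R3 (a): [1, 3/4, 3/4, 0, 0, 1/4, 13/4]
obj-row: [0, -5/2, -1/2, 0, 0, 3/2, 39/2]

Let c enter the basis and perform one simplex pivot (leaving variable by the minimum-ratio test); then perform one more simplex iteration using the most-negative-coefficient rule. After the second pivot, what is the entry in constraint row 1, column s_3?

0

Ratio test on column c — row 1: (39/4)/(17/4) = 39/17; row 2: (83/4)/(13/4) = 83/13; row 3: (13/4)/(3/4) = 13/3. Minimum is 39/17 at row 1 (s_1 leaves); pivot element 17/4.
Divide row 1 by 17/4; eliminate column c from the other rows.
Second iteration: most negative obj-row entry is -44/17 in column b, so b enters.
Ratio test on column b — row 1: entry -3/17 ≤ 0; row 2: (226/17)/(14/17) = 113/7; row 3: (26/17)/(15/17) = 26/15. Minimum is 26/15 at row 3 (a leaves); pivot element 15/17.
Divide row 3 by 15/17; eliminate column b from the other rows.
After both pivots, the entry at constraint row 1, column s_3 is 0.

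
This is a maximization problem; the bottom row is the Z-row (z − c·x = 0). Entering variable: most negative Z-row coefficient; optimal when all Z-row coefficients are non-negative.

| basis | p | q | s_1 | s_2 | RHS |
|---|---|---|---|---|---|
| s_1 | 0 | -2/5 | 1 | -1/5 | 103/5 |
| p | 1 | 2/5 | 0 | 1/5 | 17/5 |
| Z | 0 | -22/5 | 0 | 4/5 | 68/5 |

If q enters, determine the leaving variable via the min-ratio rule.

Column q entries and ratios — s_1: -2/5 ≤ 0, skip; p: (17/5)/(2/5) = 17/2.
Smallest ratio is 17/2 in the row of p, so p leaves.

p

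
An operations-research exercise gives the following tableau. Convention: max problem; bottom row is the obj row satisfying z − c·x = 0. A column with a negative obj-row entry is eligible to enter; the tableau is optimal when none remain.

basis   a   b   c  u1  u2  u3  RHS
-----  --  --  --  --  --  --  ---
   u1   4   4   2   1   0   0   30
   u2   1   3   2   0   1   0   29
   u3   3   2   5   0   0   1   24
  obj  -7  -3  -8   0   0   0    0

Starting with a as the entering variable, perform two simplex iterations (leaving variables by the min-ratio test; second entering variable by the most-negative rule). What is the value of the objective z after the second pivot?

381/7

Ratio test on column a — row 1: 30/4 = 15/2; row 2: 29/1 = 29; row 3: 24/3 = 8. Minimum is 15/2 at row 1 (u1 leaves); pivot element 4.
Pivot on row 1; the obj-row RHS becomes 0 − (-7)·(15/2) = 105/2.
Next entering variable (most negative obj-row entry -9/2): c.
Ratio test on column c — row 1: (15/2)/(1/2) = 15; row 2: (43/2)/(3/2) = 43/3; row 3: (3/2)/(7/2) = 3/7. Minimum is 3/7 at row 3 (u3 leaves); pivot element 7/2.
After the second pivot the obj-row RHS is 105/2 − (-9/2)·(3/7) = 381/7.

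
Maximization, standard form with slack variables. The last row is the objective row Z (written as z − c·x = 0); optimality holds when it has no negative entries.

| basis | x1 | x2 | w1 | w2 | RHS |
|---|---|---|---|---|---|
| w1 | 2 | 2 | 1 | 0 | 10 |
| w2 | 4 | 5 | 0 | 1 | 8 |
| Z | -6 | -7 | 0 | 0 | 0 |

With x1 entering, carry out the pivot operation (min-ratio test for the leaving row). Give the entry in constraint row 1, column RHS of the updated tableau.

Ratio test on column x1 — row 1: 10/2 = 5; row 2: 8/4 = 2. Minimum is 2 at row 2 (w2 leaves); pivot element 4.
Divide row 2 by 4; eliminate column x1 from the other rows.
Row 1 update in column RHS: 10 − 2·2 = 6.

6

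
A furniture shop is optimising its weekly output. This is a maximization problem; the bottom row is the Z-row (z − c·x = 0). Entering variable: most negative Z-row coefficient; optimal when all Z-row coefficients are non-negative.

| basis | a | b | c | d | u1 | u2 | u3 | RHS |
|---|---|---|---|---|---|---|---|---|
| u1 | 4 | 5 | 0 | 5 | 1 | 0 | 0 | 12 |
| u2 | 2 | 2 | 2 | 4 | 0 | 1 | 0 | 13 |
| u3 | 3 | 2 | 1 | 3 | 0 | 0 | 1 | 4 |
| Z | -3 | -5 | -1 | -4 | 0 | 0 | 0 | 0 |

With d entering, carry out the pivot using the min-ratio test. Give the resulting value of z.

16/3

Ratio test on column d — row 1: 12/5 = 12/5; row 2: 13/4 = 13/4; row 3: 4/3 = 4/3. Minimum is 4/3 at row 3 (u3 leaves); pivot element 3.
Pivot on row 3; the Z-row RHS becomes 0 − (-4)·(4/3) = 16/3.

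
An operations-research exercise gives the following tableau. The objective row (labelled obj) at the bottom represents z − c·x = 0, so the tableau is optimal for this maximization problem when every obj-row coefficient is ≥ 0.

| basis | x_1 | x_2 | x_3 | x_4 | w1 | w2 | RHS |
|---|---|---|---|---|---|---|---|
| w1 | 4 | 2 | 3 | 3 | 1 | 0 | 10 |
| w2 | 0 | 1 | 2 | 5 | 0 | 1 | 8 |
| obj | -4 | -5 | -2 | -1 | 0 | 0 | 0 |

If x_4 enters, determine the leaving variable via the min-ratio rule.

Column x_4 entries and ratios — w1: 10/3 = 10/3; w2: 8/5 = 8/5.
Smallest ratio is 8/5 in the row of w2, so w2 leaves.

w2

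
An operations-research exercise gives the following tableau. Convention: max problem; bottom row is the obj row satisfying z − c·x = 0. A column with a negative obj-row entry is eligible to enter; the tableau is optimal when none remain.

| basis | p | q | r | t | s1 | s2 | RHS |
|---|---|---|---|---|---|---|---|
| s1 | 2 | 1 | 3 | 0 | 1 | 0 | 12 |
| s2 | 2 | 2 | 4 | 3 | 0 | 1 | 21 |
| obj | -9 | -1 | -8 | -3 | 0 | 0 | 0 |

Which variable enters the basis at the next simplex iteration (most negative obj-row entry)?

p

Negative obj-row entries: p: -9, q: -1, r: -8, t: -3.
The most negative is -9 in column p, so p enters.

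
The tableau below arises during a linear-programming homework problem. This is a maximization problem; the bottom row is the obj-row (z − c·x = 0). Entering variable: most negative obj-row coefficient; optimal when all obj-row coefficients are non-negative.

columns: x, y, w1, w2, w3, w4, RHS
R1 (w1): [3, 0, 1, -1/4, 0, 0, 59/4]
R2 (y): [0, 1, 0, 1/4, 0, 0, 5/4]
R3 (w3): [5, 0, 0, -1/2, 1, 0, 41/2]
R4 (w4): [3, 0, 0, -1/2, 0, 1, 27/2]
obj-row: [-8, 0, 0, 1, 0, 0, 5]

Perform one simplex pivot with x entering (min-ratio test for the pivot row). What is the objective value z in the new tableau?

Ratio test on column x — row 1: (59/4)/3 = 59/12; row 2: entry 0 ≤ 0; row 3: (41/2)/5 = 41/10; row 4: (27/2)/3 = 9/2. Minimum is 41/10 at row 3 (w3 leaves); pivot element 5.
Pivot on row 3; the obj-row RHS becomes 5 − (-8)·(41/10) = 189/5.

189/5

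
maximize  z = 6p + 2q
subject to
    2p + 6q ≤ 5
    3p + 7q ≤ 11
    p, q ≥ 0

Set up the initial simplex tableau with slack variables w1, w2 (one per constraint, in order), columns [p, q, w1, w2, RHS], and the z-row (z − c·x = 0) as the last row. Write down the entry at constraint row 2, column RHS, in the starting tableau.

11

The RHS of constraint 2 is b_2 = 11.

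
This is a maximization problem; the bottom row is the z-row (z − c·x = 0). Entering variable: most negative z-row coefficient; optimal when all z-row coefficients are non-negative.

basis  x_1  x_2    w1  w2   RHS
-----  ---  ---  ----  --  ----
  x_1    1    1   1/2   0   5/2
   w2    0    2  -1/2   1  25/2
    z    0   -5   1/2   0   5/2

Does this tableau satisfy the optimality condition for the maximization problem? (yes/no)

no

The z-row has a negative entry -5 in column x_2, so it is not optimal.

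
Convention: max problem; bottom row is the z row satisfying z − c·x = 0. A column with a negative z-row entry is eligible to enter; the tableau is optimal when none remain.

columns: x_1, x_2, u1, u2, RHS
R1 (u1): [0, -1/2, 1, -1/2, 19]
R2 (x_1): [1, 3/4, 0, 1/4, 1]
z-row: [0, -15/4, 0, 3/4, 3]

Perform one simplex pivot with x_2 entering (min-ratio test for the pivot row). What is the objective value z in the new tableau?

Ratio test on column x_2 — row 1: entry -1/2 ≤ 0; row 2: 1/(3/4) = 4/3. Minimum is 4/3 at row 2 (x_1 leaves); pivot element 3/4.
Pivot on row 2; the z-row RHS becomes 3 − (-15/4)·(4/3) = 8.

8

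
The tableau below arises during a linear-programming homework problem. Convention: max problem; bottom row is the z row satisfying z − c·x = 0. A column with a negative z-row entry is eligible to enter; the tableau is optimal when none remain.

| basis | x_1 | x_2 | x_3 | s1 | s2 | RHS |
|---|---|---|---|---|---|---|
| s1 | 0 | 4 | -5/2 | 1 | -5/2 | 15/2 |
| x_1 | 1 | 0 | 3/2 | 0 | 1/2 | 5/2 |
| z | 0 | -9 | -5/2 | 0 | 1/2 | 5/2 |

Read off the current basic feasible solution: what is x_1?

5/2

x_1 is basic (row 2); its value is the RHS of that row, 5/2.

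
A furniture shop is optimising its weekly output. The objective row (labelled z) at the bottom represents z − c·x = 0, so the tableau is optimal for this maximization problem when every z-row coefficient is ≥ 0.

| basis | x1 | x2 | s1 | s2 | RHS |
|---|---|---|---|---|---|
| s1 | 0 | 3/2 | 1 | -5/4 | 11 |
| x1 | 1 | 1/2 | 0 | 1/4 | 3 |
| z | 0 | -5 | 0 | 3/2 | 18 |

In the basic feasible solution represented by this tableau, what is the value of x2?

x2 is not in the basis, so in the current basic feasible solution x2 = 0.

0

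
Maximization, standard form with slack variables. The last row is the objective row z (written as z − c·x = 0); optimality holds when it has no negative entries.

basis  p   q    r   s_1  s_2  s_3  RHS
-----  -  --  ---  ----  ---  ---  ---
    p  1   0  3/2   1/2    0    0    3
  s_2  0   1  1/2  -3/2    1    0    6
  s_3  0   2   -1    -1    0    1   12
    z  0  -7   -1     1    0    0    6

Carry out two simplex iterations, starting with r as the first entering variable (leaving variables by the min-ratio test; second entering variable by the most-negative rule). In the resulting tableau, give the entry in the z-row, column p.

-5/3

Ratio test on column r — row 1: 3/(3/2) = 2; row 2: 6/(1/2) = 12; row 3: entry -1 ≤ 0. Minimum is 2 at row 1 (p leaves); pivot element 3/2.
Divide row 1 by 3/2; eliminate column r from the other rows.
Second iteration: most negative z-row entry is -7 in column q, so q enters.
Ratio test on column q — row 1: entry 0 ≤ 0; row 2: 5/1 = 5; row 3: 14/2 = 7. Minimum is 5 at row 2 (s_2 leaves); pivot element 1.
Divide row 2 by 1; eliminate column q from the other rows.
After both pivots, the entry at the z-row, column p is -5/3.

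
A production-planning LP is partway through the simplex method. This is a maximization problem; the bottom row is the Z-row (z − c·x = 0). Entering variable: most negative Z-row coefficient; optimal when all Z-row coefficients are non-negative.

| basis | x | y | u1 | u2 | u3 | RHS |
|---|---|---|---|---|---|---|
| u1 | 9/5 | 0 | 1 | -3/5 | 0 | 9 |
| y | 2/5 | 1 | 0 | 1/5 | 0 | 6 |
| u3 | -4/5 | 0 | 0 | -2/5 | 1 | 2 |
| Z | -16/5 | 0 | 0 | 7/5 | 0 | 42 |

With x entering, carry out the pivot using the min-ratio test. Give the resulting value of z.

58

Ratio test on column x — row 1: 9/(9/5) = 5; row 2: 6/(2/5) = 15; row 3: entry -4/5 ≤ 0. Minimum is 5 at row 1 (u1 leaves); pivot element 9/5.
Pivot on row 1; the Z-row RHS becomes 42 − (-16/5)·5 = 58.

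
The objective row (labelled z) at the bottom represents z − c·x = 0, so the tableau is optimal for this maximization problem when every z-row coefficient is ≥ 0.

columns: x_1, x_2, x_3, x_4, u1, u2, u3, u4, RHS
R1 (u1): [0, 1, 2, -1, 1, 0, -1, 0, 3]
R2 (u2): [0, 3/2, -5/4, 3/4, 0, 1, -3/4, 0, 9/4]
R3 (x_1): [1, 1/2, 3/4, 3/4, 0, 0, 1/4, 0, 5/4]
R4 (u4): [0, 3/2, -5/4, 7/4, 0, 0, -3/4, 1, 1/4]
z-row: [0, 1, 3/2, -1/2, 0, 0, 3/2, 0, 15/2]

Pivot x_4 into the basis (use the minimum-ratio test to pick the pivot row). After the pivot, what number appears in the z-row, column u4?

2/7

Ratio test on column x_4 — row 1: entry -1 ≤ 0; row 2: (9/4)/(3/4) = 3; row 3: (5/4)/(3/4) = 5/3; row 4: (1/4)/(7/4) = 1/7. Minimum is 1/7 at row 4 (u4 leaves); pivot element 7/4.
Divide row 4 by 7/4; eliminate column x_4 from the other rows.
z-row update in column u4: 0 − (-1/2)·(4/7) = 2/7.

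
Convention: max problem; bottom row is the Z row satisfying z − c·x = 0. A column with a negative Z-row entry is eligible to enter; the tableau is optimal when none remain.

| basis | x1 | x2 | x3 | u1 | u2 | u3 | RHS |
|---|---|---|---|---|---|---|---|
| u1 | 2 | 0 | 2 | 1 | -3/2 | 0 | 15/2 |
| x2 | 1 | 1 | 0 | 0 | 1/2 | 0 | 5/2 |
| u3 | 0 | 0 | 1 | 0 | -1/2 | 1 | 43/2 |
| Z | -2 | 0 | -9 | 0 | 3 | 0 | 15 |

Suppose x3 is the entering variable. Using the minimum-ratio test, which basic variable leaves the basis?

Column x3 entries and ratios — u1: (15/2)/2 = 15/4; x2: 0 ≤ 0, skip; u3: (43/2)/1 = 43/2.
Smallest ratio is 15/4 in the row of u1, so u1 leaves.

u1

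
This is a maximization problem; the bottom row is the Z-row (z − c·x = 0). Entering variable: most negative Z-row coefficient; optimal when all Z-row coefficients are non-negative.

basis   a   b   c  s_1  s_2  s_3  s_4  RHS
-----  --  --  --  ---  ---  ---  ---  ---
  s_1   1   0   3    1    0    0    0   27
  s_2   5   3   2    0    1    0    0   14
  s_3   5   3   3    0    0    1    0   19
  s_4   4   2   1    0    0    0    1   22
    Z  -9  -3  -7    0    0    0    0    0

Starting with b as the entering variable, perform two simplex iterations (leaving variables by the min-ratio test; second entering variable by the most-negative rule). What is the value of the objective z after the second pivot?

39

Ratio test on column b — row 1: entry 0 ≤ 0; row 2: 14/3 = 14/3; row 3: 19/3 = 19/3; row 4: 22/2 = 11. Minimum is 14/3 at row 2 (s_2 leaves); pivot element 3.
Pivot on row 2; the Z-row RHS becomes 0 − (-3)·(14/3) = 14.
Next entering variable (most negative Z-row entry -5): c.
Ratio test on column c — row 1: 27/3 = 9; row 2: (14/3)/(2/3) = 7; row 3: 5/1 = 5; row 4: entry -1/3 ≤ 0. Minimum is 5 at row 3 (s_3 leaves); pivot element 1.
After the second pivot the Z-row RHS is 14 − (-5)·5 = 39.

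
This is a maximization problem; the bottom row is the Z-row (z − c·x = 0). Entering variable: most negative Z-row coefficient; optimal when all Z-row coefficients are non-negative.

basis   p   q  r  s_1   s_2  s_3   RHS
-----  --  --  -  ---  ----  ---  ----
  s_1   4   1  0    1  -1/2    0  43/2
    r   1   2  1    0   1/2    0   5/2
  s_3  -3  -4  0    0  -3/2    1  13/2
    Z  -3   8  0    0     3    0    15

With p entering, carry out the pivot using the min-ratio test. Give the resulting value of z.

Ratio test on column p — row 1: (43/2)/4 = 43/8; row 2: (5/2)/1 = 5/2; row 3: entry -3 ≤ 0. Minimum is 5/2 at row 2 (r leaves); pivot element 1.
Pivot on row 2; the Z-row RHS becomes 15 − (-3)·(5/2) = 45/2.

45/2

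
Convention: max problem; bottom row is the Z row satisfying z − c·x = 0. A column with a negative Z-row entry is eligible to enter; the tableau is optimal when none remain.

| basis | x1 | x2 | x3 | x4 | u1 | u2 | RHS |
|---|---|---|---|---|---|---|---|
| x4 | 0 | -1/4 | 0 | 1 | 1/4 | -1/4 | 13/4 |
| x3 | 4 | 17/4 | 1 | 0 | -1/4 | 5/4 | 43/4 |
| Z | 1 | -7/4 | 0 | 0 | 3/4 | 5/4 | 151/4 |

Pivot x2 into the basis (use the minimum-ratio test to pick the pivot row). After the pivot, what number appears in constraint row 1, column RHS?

Ratio test on column x2 — row 1: entry -1/4 ≤ 0; row 2: (43/4)/(17/4) = 43/17. Minimum is 43/17 at row 2 (x3 leaves); pivot element 17/4.
Divide row 2 by 17/4; eliminate column x2 from the other rows.
Row 1 update in column RHS: 13/4 − (-1/4)·(43/17) = 66/17.

66/17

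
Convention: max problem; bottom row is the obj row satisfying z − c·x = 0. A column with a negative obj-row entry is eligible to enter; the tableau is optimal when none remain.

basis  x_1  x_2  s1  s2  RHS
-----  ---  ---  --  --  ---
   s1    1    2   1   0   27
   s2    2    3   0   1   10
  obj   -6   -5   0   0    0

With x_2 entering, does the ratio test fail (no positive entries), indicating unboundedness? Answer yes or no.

Column x_2 has positive entries in row(s) 1, 2, so the ratio test bounds it — not unbounded.

no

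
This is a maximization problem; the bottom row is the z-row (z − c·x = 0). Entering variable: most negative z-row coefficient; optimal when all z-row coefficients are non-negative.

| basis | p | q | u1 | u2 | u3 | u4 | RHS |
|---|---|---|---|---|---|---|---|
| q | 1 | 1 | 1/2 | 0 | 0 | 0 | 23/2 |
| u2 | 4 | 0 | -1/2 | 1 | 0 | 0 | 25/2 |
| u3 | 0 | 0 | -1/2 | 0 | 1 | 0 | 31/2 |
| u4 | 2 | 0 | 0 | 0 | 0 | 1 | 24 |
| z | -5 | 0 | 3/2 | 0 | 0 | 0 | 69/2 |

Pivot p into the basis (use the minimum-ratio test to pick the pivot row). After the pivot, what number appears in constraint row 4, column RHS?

Ratio test on column p — row 1: (23/2)/1 = 23/2; row 2: (25/2)/4 = 25/8; row 3: entry 0 ≤ 0; row 4: 24/2 = 12. Minimum is 25/8 at row 2 (u2 leaves); pivot element 4.
Divide row 2 by 4; eliminate column p from the other rows.
Row 4 update in column RHS: 24 − 2·(25/8) = 71/4.

71/4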